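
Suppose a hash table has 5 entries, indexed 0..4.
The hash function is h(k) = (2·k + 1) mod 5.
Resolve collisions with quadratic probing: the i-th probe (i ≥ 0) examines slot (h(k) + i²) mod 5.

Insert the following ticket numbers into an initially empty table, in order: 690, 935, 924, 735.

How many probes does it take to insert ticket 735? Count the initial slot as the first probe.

3

690 hashes to 1; slot 1 is free → place at 1.
935 hashes to 1; 1 taken → place at 2.
924 hashes to 4; slot 4 is free → place at 4.
735 hashes to 1; 1,2 taken → place at 0.
Table: [735, 690, 935, ∅, 924]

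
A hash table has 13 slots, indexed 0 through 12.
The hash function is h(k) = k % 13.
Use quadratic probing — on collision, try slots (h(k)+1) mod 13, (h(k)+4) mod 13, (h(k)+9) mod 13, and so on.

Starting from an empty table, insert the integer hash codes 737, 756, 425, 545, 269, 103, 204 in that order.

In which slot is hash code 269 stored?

0

Insert 737: h=9, slot 9 empty => index 9.
Insert 756: h=2, slot 2 empty => index 2.
Insert 425: h=9, slot 9 occupied => index 10.
Insert 545: h=12, slot 12 empty => index 12.
Insert 269: h=9, slots 9,10 occupied => index 0.
Insert 103: h=12, slots 12,0 occupied => index 3.
Insert 204: h=9, slots 9,10,0 occupied => index 5.
Table: [269, ., 756, 103, ., 204, ., ., ., 737, 425, ., 545]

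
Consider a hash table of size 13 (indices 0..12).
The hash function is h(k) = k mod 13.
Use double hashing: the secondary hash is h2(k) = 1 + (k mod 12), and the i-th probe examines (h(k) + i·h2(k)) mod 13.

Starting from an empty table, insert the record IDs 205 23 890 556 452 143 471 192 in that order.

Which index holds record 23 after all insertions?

Insert 205: h=10, slot 10 empty => index 10.
Insert 23: h=10, h2=12, slot 10 occupied => index 9.
Insert 890: h=6, slot 6 empty => index 6.
Insert 556: h=10, h2=5, slot 10 occupied => index 2.
Insert 452: h=10, h2=9, slots 10,6,2 occupied => index 11.
Insert 143: h=0, slot 0 empty => index 0.
Insert 471: h=3, slot 3 empty => index 3.
Insert 192: h=10, h2=1, slots 10,11 occupied => index 12.
Table: [143, -, 556, 471, -, -, 890, -, -, 23, 205, 452, 192]

9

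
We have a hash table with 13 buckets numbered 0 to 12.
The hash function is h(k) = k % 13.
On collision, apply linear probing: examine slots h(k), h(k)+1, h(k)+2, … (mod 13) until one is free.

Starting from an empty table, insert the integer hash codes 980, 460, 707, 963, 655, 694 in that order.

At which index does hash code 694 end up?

Insert 980: h=5, slot 5 empty → index 5.
Insert 460: h=5, slot 5 occupied → index 6.
Insert 707: h=5, slots 5,6 occupied → index 7.
Insert 963: h=1, slot 1 empty → index 1.
Insert 655: h=5, slots 5,6,7 occupied → index 8.
Insert 694: h=5, slots 5,6,7,8 occupied → index 9.
Table: [-, 963, -, -, -, 980, 460, 707, 655, 694, -, -, -]

9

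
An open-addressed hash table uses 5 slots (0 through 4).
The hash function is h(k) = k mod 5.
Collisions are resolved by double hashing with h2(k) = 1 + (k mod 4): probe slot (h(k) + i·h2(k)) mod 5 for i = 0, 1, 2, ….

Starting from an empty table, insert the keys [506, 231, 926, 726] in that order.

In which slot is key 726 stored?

506: h=1 → slot 1
231: h=1, h2=4, probe 1,0 → slot 0
926: h=1, h2=3, probe 1,4 → slot 4
726: h=1, h2=3, probe 1,4,2 → slot 2
Table: [231, 506, 726, ., 926]

2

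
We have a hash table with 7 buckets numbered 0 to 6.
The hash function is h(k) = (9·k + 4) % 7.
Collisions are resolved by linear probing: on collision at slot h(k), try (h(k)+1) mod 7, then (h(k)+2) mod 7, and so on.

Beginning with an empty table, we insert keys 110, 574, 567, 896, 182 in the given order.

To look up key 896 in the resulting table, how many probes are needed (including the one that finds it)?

Insert 110: h=0, slot 0 empty -> index 0.
Insert 574: h=4, slot 4 empty -> index 4.
Insert 567: h=4, slot 4 occupied -> index 5.
Insert 896: h=4, slots 4,5 occupied -> index 6.
Insert 182: h=4, slots 4,5,6,0 occupied -> index 1.
Table: [110, 182, ∅, ∅, 574, 567, 896]
Lookup 896: h=4, probe 4,5,6 → found at 6.

3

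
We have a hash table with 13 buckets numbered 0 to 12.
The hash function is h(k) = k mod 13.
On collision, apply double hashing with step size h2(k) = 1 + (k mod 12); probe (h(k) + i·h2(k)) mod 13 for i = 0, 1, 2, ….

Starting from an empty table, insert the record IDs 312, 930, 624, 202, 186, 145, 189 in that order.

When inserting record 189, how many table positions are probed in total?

Insert 312: h=0, slot 0 empty -> index 0.
Insert 930: h=7, slot 7 empty -> index 7.
Insert 624: h=0, h2=1, slot 0 occupied -> index 1.
Insert 202: h=7, h2=11, slot 7 occupied -> index 5.
Insert 186: h=4, slot 4 empty -> index 4.
Insert 145: h=2, slot 2 empty -> index 2.
Insert 189: h=7, h2=10, slots 7,4,1 occupied -> index 11.
Table: [312, 624, 145, _, 186, 202, _, 930, _, _, _, 189, _]

4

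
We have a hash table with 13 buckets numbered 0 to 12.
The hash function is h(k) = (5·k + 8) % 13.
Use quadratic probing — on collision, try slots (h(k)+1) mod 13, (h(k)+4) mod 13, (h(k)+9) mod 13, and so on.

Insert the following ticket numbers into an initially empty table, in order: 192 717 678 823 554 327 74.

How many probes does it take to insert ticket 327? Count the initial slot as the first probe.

192: h=6 => slot 6
717: h=5 => slot 5
678: h=5, probe 5,6,9 => slot 9
823: h=2 => slot 2
554: h=9, probe 9,10 => slot 10
327: h=5, probe 5,6,9,1 => slot 1
74: h=1, probe 1,2,5,10,4 => slot 4
Table: [∅, 327, 823, ∅, 74, 717, 192, ∅, ∅, 678, 554, ∅, ∅]

4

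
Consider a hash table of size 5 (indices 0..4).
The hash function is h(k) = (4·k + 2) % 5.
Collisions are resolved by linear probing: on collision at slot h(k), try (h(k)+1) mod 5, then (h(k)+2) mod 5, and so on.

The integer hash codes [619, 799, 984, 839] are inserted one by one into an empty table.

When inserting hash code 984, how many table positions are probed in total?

3

619 hashes to 3; slot 3 is free => place at 3.
799 hashes to 3; 3 taken => place at 4.
984 hashes to 3; 3,4 taken => place at 0.
839 hashes to 3; 3,4,0 taken => place at 1.
Table: [984, 839, ∅, 619, 799]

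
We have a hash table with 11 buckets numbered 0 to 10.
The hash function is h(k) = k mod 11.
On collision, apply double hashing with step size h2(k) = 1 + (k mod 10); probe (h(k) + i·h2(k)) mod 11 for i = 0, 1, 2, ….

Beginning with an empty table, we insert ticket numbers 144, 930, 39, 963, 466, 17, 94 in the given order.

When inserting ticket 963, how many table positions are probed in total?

Insert 144: h=1, slot 1 empty → index 1.
Insert 930: h=6, slot 6 empty → index 6.
Insert 39: h=6, h2=10, slot 6 occupied → index 5.
Insert 963: h=6, h2=4, slot 6 occupied → index 10.
Insert 466: h=4, slot 4 empty → index 4.
Insert 17: h=6, h2=8, slot 6 occupied → index 3.
Insert 94: h=6, h2=5, slot 6 occupied → index 0.
Table: [94, 144, ., 17, 466, 39, 930, ., ., ., 963]

2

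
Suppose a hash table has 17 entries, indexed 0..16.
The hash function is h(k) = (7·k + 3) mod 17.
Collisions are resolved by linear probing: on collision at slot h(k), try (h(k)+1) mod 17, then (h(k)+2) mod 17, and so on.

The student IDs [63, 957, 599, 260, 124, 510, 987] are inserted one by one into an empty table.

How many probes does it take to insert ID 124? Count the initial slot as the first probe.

63 hashes to 2; slot 2 is free → place at 2.
957 hashes to 4; slot 4 is free → place at 4.
599 hashes to 14; slot 14 is free → place at 14.
260 hashes to 4; 4 taken → place at 5.
124 hashes to 4; 4,5 taken → place at 6.
510 hashes to 3; slot 3 is free → place at 3.
987 hashes to 10; slot 10 is free → place at 10.
Table: [_, _, 63, 510, 957, 260, 124, _, _, _, 987, _, _, _, 599, _, _]

3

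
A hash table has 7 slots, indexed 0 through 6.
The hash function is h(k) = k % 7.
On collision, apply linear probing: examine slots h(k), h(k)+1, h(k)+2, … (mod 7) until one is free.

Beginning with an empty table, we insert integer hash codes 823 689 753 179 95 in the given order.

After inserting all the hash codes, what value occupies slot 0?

Insert 823: h=4, slot 4 empty -> index 4.
Insert 689: h=3, slot 3 empty -> index 3.
Insert 753: h=4, slot 4 occupied -> index 5.
Insert 179: h=4, slots 4,5 occupied -> index 6.
Insert 95: h=4, slots 4,5,6 occupied -> index 0.
Table: [95, —, —, 689, 823, 753, 179]

95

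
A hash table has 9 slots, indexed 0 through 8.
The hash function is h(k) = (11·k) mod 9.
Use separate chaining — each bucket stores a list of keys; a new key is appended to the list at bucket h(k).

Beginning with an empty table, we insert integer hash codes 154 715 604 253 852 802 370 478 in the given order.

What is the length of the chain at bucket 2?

6

Insert 154: h=2, bucket 2 empty → new chain.
Insert 715: h=8, bucket 8 empty → new chain.
Insert 604: h=2, bucket 2 nonempty → append to chain.
Insert 253: h=2, bucket 2 nonempty → append to chain.
Insert 852: h=3, bucket 3 empty → new chain.
Insert 802: h=2, bucket 2 nonempty → append to chain.
Insert 370: h=2, bucket 2 nonempty → append to chain.
Insert 478: h=2, bucket 2 nonempty → append to chain.
Final buckets:
0: _
1: _
2: 154 -> 604 -> 253 -> 802 -> 370 -> 478
3: 852
4: _
5: _
6: _
7: _
8: 715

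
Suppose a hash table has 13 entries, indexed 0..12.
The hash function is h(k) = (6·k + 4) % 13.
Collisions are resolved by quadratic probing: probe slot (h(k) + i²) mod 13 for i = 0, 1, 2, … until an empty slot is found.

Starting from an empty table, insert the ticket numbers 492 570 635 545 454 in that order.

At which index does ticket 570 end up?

492: h=5 → slot 5
570: h=5, probe 5,6 → slot 6
635: h=5, probe 5,6,9 → slot 9
545: h=11 → slot 11
454: h=11, probe 11,12 → slot 12
Table: [∅, ∅, ∅, ∅, ∅, 492, 570, ∅, ∅, 635, ∅, 545, 454]

6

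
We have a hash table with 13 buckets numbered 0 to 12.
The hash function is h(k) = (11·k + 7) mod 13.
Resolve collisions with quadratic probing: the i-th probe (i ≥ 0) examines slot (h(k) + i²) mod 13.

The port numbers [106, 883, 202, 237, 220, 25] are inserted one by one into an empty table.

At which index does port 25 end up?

0

106 hashes to 3; slot 3 is free -> place at 3.
883 hashes to 9; slot 9 is free -> place at 9.
202 hashes to 6; slot 6 is free -> place at 6.
237 hashes to 1; slot 1 is free -> place at 1.
220 hashes to 9; 9 taken -> place at 10.
25 hashes to 9; 9,10 taken -> place at 0.
Table: [25, 237, -, 106, -, -, 202, -, -, 883, 220, -, -]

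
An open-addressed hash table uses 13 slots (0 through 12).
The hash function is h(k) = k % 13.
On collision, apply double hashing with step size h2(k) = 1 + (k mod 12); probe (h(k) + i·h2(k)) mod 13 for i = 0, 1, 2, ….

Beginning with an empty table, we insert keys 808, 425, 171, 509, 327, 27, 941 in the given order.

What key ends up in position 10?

327

808 hashes to 2; slot 2 is free => place at 2.
425 hashes to 9; slot 9 is free => place at 9.
171 hashes to 2, h2=4; 2 taken => place at 6.
509 hashes to 2, h2=6; 2 taken => place at 8.
327 hashes to 2, h2=4; 2,6 taken => place at 10.
27 hashes to 1; slot 1 is free => place at 1.
941 hashes to 5; slot 5 is free => place at 5.
Table: [-, 27, 808, -, -, 941, 171, -, 509, 425, 327, -, -]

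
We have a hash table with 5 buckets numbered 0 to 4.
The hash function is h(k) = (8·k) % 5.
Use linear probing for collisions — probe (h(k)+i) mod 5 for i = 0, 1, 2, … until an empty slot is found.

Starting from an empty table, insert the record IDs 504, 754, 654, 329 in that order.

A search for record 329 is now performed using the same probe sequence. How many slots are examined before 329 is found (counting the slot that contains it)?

4

504: h=2 => slot 2
754: h=2, probe 2,3 => slot 3
654: h=2, probe 2,3,4 => slot 4
329: h=2, probe 2,3,4,0 => slot 0
Table: [329, —, 504, 754, 654]
Lookup 329: h=2, probe 2,3,4,0 → found at 0.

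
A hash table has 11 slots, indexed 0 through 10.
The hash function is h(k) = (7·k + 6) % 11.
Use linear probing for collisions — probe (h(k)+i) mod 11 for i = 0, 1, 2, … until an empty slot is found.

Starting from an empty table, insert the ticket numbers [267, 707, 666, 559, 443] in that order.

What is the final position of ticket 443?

7

267: h=5 => slot 5
707: h=5, probe 5,6 => slot 6
666: h=4 => slot 4
559: h=3 => slot 3
443: h=5, probe 5,6,7 => slot 7
Table: [., ., ., 559, 666, 267, 707, 443, ., ., .]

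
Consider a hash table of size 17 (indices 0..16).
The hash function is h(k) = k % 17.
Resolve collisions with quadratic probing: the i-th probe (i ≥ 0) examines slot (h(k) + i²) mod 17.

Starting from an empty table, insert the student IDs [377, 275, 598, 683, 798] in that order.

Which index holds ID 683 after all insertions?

Insert 377: h=3, slot 3 empty -> index 3.
Insert 275: h=3, slot 3 occupied -> index 4.
Insert 598: h=3, slots 3,4 occupied -> index 7.
Insert 683: h=3, slots 3,4,7 occupied -> index 12.
Insert 798: h=16, slot 16 empty -> index 16.
Table: [∅, ∅, ∅, 377, 275, ∅, ∅, 598, ∅, ∅, ∅, ∅, 683, ∅, ∅, ∅, 798]

12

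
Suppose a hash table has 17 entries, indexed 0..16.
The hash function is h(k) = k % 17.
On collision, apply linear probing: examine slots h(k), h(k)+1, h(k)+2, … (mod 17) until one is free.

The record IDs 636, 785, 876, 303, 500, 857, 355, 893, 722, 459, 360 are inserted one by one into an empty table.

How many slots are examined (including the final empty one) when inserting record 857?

4

636: h=7 → slot 7
785: h=3 → slot 3
876: h=9 → slot 9
303: h=14 → slot 14
500: h=7, probe 7,8 → slot 8
857: h=7, probe 7,8,9,10 → slot 10
355: h=15 → slot 15
893: h=9, probe 9,10,11 → slot 11
722: h=8, probe 8,9,10,11,12 → slot 12
459: h=0 → slot 0
360: h=3, probe 3,4 → slot 4
Table: [459, ., ., 785, 360, ., ., 636, 500, 876, 857, 893, 722, ., 303, 355, .]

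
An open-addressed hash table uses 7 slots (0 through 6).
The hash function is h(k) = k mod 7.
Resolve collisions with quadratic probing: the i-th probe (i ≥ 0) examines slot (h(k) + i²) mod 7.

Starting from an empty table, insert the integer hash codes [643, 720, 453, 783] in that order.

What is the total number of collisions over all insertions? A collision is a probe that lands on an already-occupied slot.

3

Insert 643: h=6, slot 6 empty → index 6.
Insert 720: h=6, slot 6 occupied → index 0.
Insert 453: h=5, slot 5 empty → index 5.
Insert 783: h=6, slots 6,0 occupied → index 3.
Table: [720, —, —, 783, —, 453, 643]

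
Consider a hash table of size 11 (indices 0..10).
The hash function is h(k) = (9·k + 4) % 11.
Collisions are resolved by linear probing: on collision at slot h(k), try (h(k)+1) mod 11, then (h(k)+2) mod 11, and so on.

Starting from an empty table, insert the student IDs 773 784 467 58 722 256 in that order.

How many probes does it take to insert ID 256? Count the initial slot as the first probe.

773 hashes to 9; slot 9 is free -> place at 9.
784 hashes to 9; 9 taken -> place at 10.
467 hashes to 5; slot 5 is free -> place at 5.
58 hashes to 9; 9,10 taken -> place at 0.
722 hashes to 1; slot 1 is free -> place at 1.
256 hashes to 9; 9,10,0,1 taken -> place at 2.
Table: [58, 722, 256, ., ., 467, ., ., ., 773, 784]

5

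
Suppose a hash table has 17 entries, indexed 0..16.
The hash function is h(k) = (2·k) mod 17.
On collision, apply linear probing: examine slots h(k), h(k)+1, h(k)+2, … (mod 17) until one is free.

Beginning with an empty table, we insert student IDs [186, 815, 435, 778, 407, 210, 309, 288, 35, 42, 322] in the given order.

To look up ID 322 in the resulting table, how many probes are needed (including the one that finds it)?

8

Insert 186: h=15, slot 15 empty => index 15.
Insert 815: h=15, slot 15 occupied => index 16.
Insert 435: h=3, slot 3 empty => index 3.
Insert 778: h=9, slot 9 empty => index 9.
Insert 407: h=15, slots 15,16 occupied => index 0.
Insert 210: h=12, slot 12 empty => index 12.
Insert 309: h=6, slot 6 empty => index 6.
Insert 288: h=15, slots 15,16,0 occupied => index 1.
Insert 35: h=2, slot 2 empty => index 2.
Insert 42: h=16, slots 16,0,1,2,3 occupied => index 4.
Insert 322: h=15, slots 15,16,0,1,2,3,4 occupied => index 5.
Table: [407, 288, 35, 435, 42, 322, 309, ∅, ∅, 778, ∅, ∅, 210, ∅, ∅, 186, 815]
Lookup 322: h=15, probe 15,16,0,1,2,3,4,5 → found at 5.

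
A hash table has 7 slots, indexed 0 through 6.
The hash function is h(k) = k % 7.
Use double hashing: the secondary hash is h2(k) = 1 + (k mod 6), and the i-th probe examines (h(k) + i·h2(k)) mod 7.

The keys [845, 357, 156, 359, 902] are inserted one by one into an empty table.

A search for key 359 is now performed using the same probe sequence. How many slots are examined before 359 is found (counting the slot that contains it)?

Insert 845: h=5, slot 5 empty => index 5.
Insert 357: h=0, slot 0 empty => index 0.
Insert 156: h=2, slot 2 empty => index 2.
Insert 359: h=2, h2=6, slot 2 occupied => index 1.
Insert 902: h=6, slot 6 empty => index 6.
Table: [357, 359, 156, -, -, 845, 902]
Lookup 359: h=2, h2=6, probe 2,1 → found at 1.

2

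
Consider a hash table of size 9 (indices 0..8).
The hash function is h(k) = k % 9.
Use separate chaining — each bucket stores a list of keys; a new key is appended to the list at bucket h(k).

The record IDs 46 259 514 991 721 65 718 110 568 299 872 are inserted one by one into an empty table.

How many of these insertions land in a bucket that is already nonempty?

46 → bucket 1
259 → bucket 7
514 → bucket 1 (collision)
991 → bucket 1 (collision)
721 → bucket 1 (collision)
65 → bucket 2
718 → bucket 7 (collision)
110 → bucket 2 (collision)
568 → bucket 1 (collision)
299 → bucket 2 (collision)
872 → bucket 8
Final buckets:
0: .
1: 46 -> 514 -> 991 -> 721 -> 568
2: 65 -> 110 -> 299
3: .
4: .
5: .
6: .
7: 259 -> 718
8: 872

7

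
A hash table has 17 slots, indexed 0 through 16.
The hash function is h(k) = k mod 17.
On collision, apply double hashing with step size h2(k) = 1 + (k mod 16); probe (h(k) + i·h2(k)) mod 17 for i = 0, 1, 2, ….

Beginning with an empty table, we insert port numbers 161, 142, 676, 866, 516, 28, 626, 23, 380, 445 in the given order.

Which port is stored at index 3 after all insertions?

161 hashes to 8; slot 8 is free -> place at 8.
142 hashes to 6; slot 6 is free -> place at 6.
676 hashes to 13; slot 13 is free -> place at 13.
866 hashes to 16; slot 16 is free -> place at 16.
516 hashes to 6, h2=5; 6 taken -> place at 11.
28 hashes to 11, h2=13; 11 taken -> place at 7.
626 hashes to 14; slot 14 is free -> place at 14.
23 hashes to 6, h2=8; 6,14 taken -> place at 5.
380 hashes to 6, h2=13; 6 taken -> place at 2.
445 hashes to 3; slot 3 is free -> place at 3.
Table: [-, -, 380, 445, -, 23, 142, 28, 161, -, -, 516, -, 676, 626, -, 866]

445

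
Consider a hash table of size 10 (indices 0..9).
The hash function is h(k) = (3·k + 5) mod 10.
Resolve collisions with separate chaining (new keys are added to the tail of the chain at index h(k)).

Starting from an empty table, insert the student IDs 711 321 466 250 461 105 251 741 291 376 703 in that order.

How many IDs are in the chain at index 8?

Insert 711: h=8, bucket 8 empty → new chain.
Insert 321: h=8, bucket 8 nonempty → append to chain.
Insert 466: h=3, bucket 3 empty → new chain.
Insert 250: h=5, bucket 5 empty → new chain.
Insert 461: h=8, bucket 8 nonempty → append to chain.
Insert 105: h=0, bucket 0 empty → new chain.
Insert 251: h=8, bucket 8 nonempty → append to chain.
Insert 741: h=8, bucket 8 nonempty → append to chain.
Insert 291: h=8, bucket 8 nonempty → append to chain.
Insert 376: h=3, bucket 3 nonempty → append to chain.
Insert 703: h=4, bucket 4 empty → new chain.
Final buckets:
0: 105
1: .
2: .
3: 466 -> 376
4: 703
5: 250
6: .
7: .
8: 711 -> 321 -> 461 -> 251 -> 741 -> 291
9: .

6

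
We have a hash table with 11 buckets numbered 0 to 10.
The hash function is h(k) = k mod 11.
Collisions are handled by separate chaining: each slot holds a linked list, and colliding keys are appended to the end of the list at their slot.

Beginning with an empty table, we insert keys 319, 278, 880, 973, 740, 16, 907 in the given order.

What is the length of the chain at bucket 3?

Insert 319: h=0, bucket 0 empty → new chain.
Insert 278: h=3, bucket 3 empty → new chain.
Insert 880: h=0, bucket 0 nonempty → append to chain.
Insert 973: h=5, bucket 5 empty → new chain.
Insert 740: h=3, bucket 3 nonempty → append to chain.
Insert 16: h=5, bucket 5 nonempty → append to chain.
Insert 907: h=5, bucket 5 nonempty → append to chain.
Final buckets:
0: 319 -> 880
1: —
2: —
3: 278 -> 740
4: —
5: 973 -> 16 -> 907
6: —
7: —
8: —
9: —
10: —

2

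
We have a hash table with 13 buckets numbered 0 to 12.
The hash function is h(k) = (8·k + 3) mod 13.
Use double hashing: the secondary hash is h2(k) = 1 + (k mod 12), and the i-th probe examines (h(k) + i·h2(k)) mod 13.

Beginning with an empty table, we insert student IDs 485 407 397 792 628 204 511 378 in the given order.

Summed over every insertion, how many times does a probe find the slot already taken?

485: h=9 -> slot 9
407: h=9, h2=12, probe 9,8 -> slot 8
397: h=7 -> slot 7
792: h=8, h2=1, probe 8,9,10 -> slot 10
628: h=9, h2=5, probe 9,1 -> slot 1
204: h=10, h2=1, probe 10,11 -> slot 11
511: h=9, h2=8, probe 9,4 -> slot 4
378: h=11, h2=7, probe 11,5 -> slot 5
Table: [—, 628, —, —, 511, 378, —, 397, 407, 485, 792, 204, —]

7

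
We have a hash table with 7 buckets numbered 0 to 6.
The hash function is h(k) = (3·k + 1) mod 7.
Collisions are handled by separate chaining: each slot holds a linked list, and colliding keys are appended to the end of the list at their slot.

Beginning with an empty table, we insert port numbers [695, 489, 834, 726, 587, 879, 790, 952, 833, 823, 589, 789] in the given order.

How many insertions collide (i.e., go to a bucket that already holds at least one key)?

6

Insert 695: h=0, bucket 0 empty -> new chain.
Insert 489: h=5, bucket 5 empty -> new chain.
Insert 834: h=4, bucket 4 empty -> new chain.
Insert 726: h=2, bucket 2 empty -> new chain.
Insert 587: h=5, bucket 5 nonempty -> append to chain.
Insert 879: h=6, bucket 6 empty -> new chain.
Insert 790: h=5, bucket 5 nonempty -> append to chain.
Insert 952: h=1, bucket 1 empty -> new chain.
Insert 833: h=1, bucket 1 nonempty -> append to chain.
Insert 823: h=6, bucket 6 nonempty -> append to chain.
Insert 589: h=4, bucket 4 nonempty -> append to chain.
Insert 789: h=2, bucket 2 nonempty -> append to chain.
Final buckets:
0: 695
1: 952 -> 833
2: 726 -> 789
3: -
4: 834 -> 589
5: 489 -> 587 -> 790
6: 879 -> 823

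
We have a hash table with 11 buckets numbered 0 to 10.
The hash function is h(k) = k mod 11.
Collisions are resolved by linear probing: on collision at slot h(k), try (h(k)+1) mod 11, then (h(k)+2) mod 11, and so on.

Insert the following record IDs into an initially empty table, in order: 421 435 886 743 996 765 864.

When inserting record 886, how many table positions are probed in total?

421 hashes to 3; slot 3 is free -> place at 3.
435 hashes to 6; slot 6 is free -> place at 6.
886 hashes to 6; 6 taken -> place at 7.
743 hashes to 6; 6,7 taken -> place at 8.
996 hashes to 6; 6,7,8 taken -> place at 9.
765 hashes to 6; 6,7,8,9 taken -> place at 10.
864 hashes to 6; 6,7,8,9,10 taken -> place at 0.
Table: [864, ∅, ∅, 421, ∅, ∅, 435, 886, 743, 996, 765]

2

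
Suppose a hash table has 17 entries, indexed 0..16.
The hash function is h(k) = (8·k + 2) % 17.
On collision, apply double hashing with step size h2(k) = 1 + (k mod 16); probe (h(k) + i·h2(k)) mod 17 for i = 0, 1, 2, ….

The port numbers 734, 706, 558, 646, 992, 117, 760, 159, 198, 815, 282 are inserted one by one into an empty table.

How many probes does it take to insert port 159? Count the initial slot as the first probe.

734 hashes to 9; slot 9 is free → place at 9.
706 hashes to 6; slot 6 is free → place at 6.
558 hashes to 12; slot 12 is free → place at 12.
646 hashes to 2; slot 2 is free → place at 2.
992 hashes to 16; slot 16 is free → place at 16.
117 hashes to 3; slot 3 is free → place at 3.
760 hashes to 13; slot 13 is free → place at 13.
159 hashes to 16, h2=16; 16 taken → place at 15.
198 hashes to 5; slot 5 is free → place at 5.
815 hashes to 11; slot 11 is free → place at 11.
282 hashes to 14; slot 14 is free → place at 14.
Table: [., ., 646, 117, ., 198, 706, ., ., 734, ., 815, 558, 760, 282, 159, 992]

2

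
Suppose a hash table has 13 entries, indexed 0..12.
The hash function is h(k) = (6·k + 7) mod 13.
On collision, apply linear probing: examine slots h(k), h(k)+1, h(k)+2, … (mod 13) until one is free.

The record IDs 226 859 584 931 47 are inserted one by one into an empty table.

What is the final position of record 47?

4

226: h=11 => slot 11
859: h=0 => slot 0
584: h=1 => slot 1
931: h=3 => slot 3
47: h=3, probe 3,4 => slot 4
Table: [859, 584, ., 931, 47, ., ., ., ., ., ., 226, .]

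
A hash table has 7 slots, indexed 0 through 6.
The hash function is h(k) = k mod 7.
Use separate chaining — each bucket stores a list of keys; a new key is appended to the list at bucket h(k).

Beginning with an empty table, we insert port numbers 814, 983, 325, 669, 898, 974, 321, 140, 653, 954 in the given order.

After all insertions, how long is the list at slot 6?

Insert 814: h=2, bucket 2 empty → new chain.
Insert 983: h=3, bucket 3 empty → new chain.
Insert 325: h=3, bucket 3 nonempty → append to chain.
Insert 669: h=4, bucket 4 empty → new chain.
Insert 898: h=2, bucket 2 nonempty → append to chain.
Insert 974: h=1, bucket 1 empty → new chain.
Insert 321: h=6, bucket 6 empty → new chain.
Insert 140: h=0, bucket 0 empty → new chain.
Insert 653: h=2, bucket 2 nonempty → append to chain.
Insert 954: h=2, bucket 2 nonempty → append to chain.
Final buckets:
0: 140
1: 974
2: 814 -> 898 -> 653 -> 954
3: 983 -> 325
4: 669
5: .
6: 321

1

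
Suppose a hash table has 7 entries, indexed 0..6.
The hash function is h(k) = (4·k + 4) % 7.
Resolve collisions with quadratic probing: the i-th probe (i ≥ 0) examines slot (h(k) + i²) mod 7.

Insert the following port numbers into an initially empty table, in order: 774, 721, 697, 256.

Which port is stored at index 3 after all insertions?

256

774 hashes to 6; slot 6 is free -> place at 6.
721 hashes to 4; slot 4 is free -> place at 4.
697 hashes to 6; 6 taken -> place at 0.
256 hashes to 6; 6,0 taken -> place at 3.
Table: [697, —, —, 256, 721, —, 774]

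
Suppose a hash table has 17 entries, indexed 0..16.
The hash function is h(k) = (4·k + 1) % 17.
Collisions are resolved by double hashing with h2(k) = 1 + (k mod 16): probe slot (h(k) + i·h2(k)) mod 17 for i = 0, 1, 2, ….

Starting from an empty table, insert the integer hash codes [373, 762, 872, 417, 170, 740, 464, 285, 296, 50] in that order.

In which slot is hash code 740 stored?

8

373: h=14 -> slot 14
762: h=6 -> slot 6
872: h=4 -> slot 4
417: h=3 -> slot 3
170: h=1 -> slot 1
740: h=3, h2=5, probe 3,8 -> slot 8
464: h=4, h2=1, probe 4,5 -> slot 5
285: h=2 -> slot 2
296: h=12 -> slot 12
50: h=14, h2=3, probe 14,0 -> slot 0
Table: [50, 170, 285, 417, 872, 464, 762, _, 740, _, _, _, 296, _, 373, _, _]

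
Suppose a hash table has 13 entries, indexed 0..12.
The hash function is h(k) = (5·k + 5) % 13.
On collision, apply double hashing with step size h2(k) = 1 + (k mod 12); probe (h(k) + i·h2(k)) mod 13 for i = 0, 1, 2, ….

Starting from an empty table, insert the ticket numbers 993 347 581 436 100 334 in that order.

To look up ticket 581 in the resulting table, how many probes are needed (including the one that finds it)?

993 hashes to 4; slot 4 is free => place at 4.
347 hashes to 11; slot 11 is free => place at 11.
581 hashes to 11, h2=6; 11,4 taken => place at 10.
436 hashes to 1; slot 1 is free => place at 1.
100 hashes to 11, h2=5; 11 taken => place at 3.
334 hashes to 11, h2=11; 11 taken => place at 9.
Table: [∅, 436, ∅, 100, 993, ∅, ∅, ∅, ∅, 334, 581, 347, ∅]
Lookup 581: h=11, h2=6, probe 11,4,10 → found at 10.

3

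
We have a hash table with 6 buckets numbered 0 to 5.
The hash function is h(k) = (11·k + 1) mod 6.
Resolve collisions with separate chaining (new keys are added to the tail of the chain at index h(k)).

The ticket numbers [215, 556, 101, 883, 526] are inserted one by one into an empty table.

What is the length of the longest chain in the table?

Insert 215: h=2, bucket 2 empty -> new chain.
Insert 556: h=3, bucket 3 empty -> new chain.
Insert 101: h=2, bucket 2 nonempty -> append to chain.
Insert 883: h=0, bucket 0 empty -> new chain.
Insert 526: h=3, bucket 3 nonempty -> append to chain.
Final buckets:
0: 883
1: —
2: 215 -> 101
3: 556 -> 526
4: —
5: —

2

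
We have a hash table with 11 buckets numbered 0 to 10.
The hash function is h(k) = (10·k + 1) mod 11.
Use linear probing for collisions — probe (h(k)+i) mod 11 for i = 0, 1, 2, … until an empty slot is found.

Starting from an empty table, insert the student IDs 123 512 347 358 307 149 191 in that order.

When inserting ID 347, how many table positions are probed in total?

2

Insert 123: h=10, slot 10 empty -> index 10.
Insert 512: h=6, slot 6 empty -> index 6.
Insert 347: h=6, slot 6 occupied -> index 7.
Insert 358: h=6, slots 6,7 occupied -> index 8.
Insert 307: h=2, slot 2 empty -> index 2.
Insert 149: h=6, slots 6,7,8 occupied -> index 9.
Insert 191: h=8, slots 8,9,10 occupied -> index 0.
Table: [191, —, 307, —, —, —, 512, 347, 358, 149, 123]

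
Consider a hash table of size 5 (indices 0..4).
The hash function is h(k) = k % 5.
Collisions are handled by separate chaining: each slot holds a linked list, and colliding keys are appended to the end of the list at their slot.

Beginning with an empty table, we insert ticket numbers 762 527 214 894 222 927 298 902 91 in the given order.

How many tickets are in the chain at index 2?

Insert 762: h=2, bucket 2 empty → new chain.
Insert 527: h=2, bucket 2 nonempty → append to chain.
Insert 214: h=4, bucket 4 empty → new chain.
Insert 894: h=4, bucket 4 nonempty → append to chain.
Insert 222: h=2, bucket 2 nonempty → append to chain.
Insert 927: h=2, bucket 2 nonempty → append to chain.
Insert 298: h=3, bucket 3 empty → new chain.
Insert 902: h=2, bucket 2 nonempty → append to chain.
Insert 91: h=1, bucket 1 empty → new chain.
Final buckets:
0: .
1: 91
2: 762 -> 527 -> 222 -> 927 -> 902
3: 298
4: 214 -> 894

5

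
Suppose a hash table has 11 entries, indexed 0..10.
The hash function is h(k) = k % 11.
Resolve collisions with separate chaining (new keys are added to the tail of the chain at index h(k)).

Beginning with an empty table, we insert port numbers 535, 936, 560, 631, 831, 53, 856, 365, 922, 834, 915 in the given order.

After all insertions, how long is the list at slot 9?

4

Insert 535: h=7, bucket 7 empty -> new chain.
Insert 936: h=1, bucket 1 empty -> new chain.
Insert 560: h=10, bucket 10 empty -> new chain.
Insert 631: h=4, bucket 4 empty -> new chain.
Insert 831: h=6, bucket 6 empty -> new chain.
Insert 53: h=9, bucket 9 empty -> new chain.
Insert 856: h=9, bucket 9 nonempty -> append to chain.
Insert 365: h=2, bucket 2 empty -> new chain.
Insert 922: h=9, bucket 9 nonempty -> append to chain.
Insert 834: h=9, bucket 9 nonempty -> append to chain.
Insert 915: h=2, bucket 2 nonempty -> append to chain.
Final buckets:
0: .
1: 936
2: 365 -> 915
3: .
4: 631
5: .
6: 831
7: 535
8: .
9: 53 -> 856 -> 922 -> 834
10: 560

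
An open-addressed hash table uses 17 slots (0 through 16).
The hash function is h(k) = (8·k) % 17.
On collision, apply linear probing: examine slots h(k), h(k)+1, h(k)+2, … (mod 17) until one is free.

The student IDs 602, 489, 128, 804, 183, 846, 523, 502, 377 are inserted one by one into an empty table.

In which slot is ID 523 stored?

602 hashes to 5; slot 5 is free -> place at 5.
489 hashes to 2; slot 2 is free -> place at 2.
128 hashes to 4; slot 4 is free -> place at 4.
804 hashes to 6; slot 6 is free -> place at 6.
183 hashes to 2; 2 taken -> place at 3.
846 hashes to 2; 2,3,4,5,6 taken -> place at 7.
523 hashes to 2; 2,3,4,5,6,7 taken -> place at 8.
502 hashes to 4; 4,5,6,7,8 taken -> place at 9.
377 hashes to 7; 7,8,9 taken -> place at 10.
Table: [_, _, 489, 183, 128, 602, 804, 846, 523, 502, 377, _, _, _, _, _, _]

8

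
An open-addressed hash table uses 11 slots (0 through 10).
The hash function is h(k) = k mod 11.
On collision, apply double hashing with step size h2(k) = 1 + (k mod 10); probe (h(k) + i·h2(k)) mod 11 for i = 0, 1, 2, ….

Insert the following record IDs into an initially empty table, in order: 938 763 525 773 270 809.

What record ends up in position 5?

Insert 938: h=3, slot 3 empty => index 3.
Insert 763: h=4, slot 4 empty => index 4.
Insert 525: h=8, slot 8 empty => index 8.
Insert 773: h=3, h2=4, slot 3 occupied => index 7.
Insert 270: h=6, slot 6 empty => index 6.
Insert 809: h=6, h2=10, slot 6 occupied => index 5.
Table: [∅, ∅, ∅, 938, 763, 809, 270, 773, 525, ∅, ∅]

809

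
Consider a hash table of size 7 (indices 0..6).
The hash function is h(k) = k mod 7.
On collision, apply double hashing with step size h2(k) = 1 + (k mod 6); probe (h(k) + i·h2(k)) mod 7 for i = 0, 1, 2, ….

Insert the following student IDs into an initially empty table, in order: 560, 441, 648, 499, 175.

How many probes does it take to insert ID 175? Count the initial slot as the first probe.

Insert 560: h=0, slot 0 empty => index 0.
Insert 441: h=0, h2=4, slot 0 occupied => index 4.
Insert 648: h=4, h2=1, slot 4 occupied => index 5.
Insert 499: h=2, slot 2 empty => index 2.
Insert 175: h=0, h2=2, slots 0,2,4 occupied => index 6.
Table: [560, —, 499, —, 441, 648, 175]

4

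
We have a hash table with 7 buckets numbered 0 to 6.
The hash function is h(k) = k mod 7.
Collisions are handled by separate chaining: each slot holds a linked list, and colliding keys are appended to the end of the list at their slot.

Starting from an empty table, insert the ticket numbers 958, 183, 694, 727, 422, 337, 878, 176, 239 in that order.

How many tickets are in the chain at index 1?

5

Insert 958: h=6, bucket 6 empty -> new chain.
Insert 183: h=1, bucket 1 empty -> new chain.
Insert 694: h=1, bucket 1 nonempty -> append to chain.
Insert 727: h=6, bucket 6 nonempty -> append to chain.
Insert 422: h=2, bucket 2 empty -> new chain.
Insert 337: h=1, bucket 1 nonempty -> append to chain.
Insert 878: h=3, bucket 3 empty -> new chain.
Insert 176: h=1, bucket 1 nonempty -> append to chain.
Insert 239: h=1, bucket 1 nonempty -> append to chain.
Final buckets:
0: ∅
1: 183 -> 694 -> 337 -> 176 -> 239
2: 422
3: 878
4: ∅
5: ∅
6: 958 -> 727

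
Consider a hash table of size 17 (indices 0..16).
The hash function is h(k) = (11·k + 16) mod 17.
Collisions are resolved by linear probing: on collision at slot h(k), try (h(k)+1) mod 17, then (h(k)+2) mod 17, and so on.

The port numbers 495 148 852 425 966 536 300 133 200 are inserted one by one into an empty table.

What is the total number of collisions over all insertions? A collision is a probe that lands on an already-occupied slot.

Insert 495: h=4, slot 4 empty -> index 4.
Insert 148: h=12, slot 12 empty -> index 12.
Insert 852: h=4, slot 4 occupied -> index 5.
Insert 425: h=16, slot 16 empty -> index 16.
Insert 966: h=0, slot 0 empty -> index 0.
Insert 536: h=13, slot 13 empty -> index 13.
Insert 300: h=1, slot 1 empty -> index 1.
Insert 133: h=0, slots 0,1 occupied -> index 2.
Insert 200: h=6, slot 6 empty -> index 6.
Table: [966, 300, 133, -, 495, 852, 200, -, -, -, -, -, 148, 536, -, -, 425]

3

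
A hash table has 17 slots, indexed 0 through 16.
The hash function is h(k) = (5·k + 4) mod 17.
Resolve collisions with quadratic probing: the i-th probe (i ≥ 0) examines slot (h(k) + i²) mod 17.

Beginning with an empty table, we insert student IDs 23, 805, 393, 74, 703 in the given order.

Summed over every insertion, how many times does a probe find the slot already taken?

6

23 hashes to 0; slot 0 is free => place at 0.
805 hashes to 0; 0 taken => place at 1.
393 hashes to 14; slot 14 is free => place at 14.
74 hashes to 0; 0,1 taken => place at 4.
703 hashes to 0; 0,1,4 taken => place at 9.
Table: [23, 805, —, —, 74, —, —, —, —, 703, —, —, —, —, 393, —, —]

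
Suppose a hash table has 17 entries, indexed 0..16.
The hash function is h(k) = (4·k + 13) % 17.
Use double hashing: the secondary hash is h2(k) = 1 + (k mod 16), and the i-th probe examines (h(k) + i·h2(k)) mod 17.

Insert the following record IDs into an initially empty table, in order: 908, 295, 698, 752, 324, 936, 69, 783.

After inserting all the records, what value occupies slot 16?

783

Insert 908: h=7, slot 7 empty → index 7.
Insert 295: h=3, slot 3 empty → index 3.
Insert 698: h=0, slot 0 empty → index 0.
Insert 752: h=12, slot 12 empty → index 12.
Insert 324: h=0, h2=5, slot 0 occupied → index 5.
Insert 936: h=0, h2=9, slot 0 occupied → index 9.
Insert 69: h=0, h2=6, slot 0 occupied → index 6.
Insert 783: h=0, h2=16, slot 0 occupied → index 16.
Table: [698, —, —, 295, —, 324, 69, 908, —, 936, —, —, 752, —, —, —, 783]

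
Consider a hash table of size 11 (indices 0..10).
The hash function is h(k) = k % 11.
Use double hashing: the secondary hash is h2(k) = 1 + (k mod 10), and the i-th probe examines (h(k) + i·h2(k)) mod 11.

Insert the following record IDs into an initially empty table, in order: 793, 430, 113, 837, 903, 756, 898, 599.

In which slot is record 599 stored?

793: h=1 -> slot 1
430: h=1, h2=1, probe 1,2 -> slot 2
113: h=3 -> slot 3
837: h=1, h2=8, probe 1,9 -> slot 9
903: h=1, h2=4, probe 1,5 -> slot 5
756: h=8 -> slot 8
898: h=7 -> slot 7
599: h=5, h2=10, probe 5,4 -> slot 4
Table: [—, 793, 430, 113, 599, 903, —, 898, 756, 837, —]

4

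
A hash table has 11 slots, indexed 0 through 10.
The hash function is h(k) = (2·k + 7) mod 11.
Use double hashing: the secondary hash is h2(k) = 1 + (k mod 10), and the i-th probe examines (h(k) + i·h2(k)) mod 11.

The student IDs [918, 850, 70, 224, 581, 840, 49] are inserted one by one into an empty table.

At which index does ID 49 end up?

1

918: h=6 → slot 6
850: h=2 → slot 2
70: h=4 → slot 4
224: h=4, h2=5, probe 4,9 → slot 9
581: h=3 → slot 3
840: h=4, h2=1, probe 4,5 → slot 5
49: h=6, h2=10, probe 6,5,4,3,2,1 → slot 1
Table: [∅, 49, 850, 581, 70, 840, 918, ∅, ∅, 224, ∅]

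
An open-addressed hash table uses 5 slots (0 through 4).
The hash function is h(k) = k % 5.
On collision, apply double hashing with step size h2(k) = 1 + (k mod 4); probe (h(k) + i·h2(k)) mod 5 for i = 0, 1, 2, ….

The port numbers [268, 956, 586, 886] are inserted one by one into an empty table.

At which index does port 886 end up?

Insert 268: h=3, slot 3 empty => index 3.
Insert 956: h=1, slot 1 empty => index 1.
Insert 586: h=1, h2=3, slot 1 occupied => index 4.
Insert 886: h=1, h2=3, slots 1,4 occupied => index 2.
Table: [_, 956, 886, 268, 586]

2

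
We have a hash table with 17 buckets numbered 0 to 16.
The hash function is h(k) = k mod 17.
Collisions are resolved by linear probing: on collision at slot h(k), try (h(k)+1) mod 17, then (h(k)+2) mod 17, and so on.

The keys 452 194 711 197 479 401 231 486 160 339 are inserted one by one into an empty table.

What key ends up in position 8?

452 hashes to 10; slot 10 is free → place at 10.
194 hashes to 7; slot 7 is free → place at 7.
711 hashes to 14; slot 14 is free → place at 14.
197 hashes to 10; 10 taken → place at 11.
479 hashes to 3; slot 3 is free → place at 3.
401 hashes to 10; 10,11 taken → place at 12.
231 hashes to 10; 10,11,12 taken → place at 13.
486 hashes to 10; 10,11,12,13,14 taken → place at 15.
160 hashes to 7; 7 taken → place at 8.
339 hashes to 16; slot 16 is free → place at 16.
Table: [∅, ∅, ∅, 479, ∅, ∅, ∅, 194, 160, ∅, 452, 197, 401, 231, 711, 486, 339]

160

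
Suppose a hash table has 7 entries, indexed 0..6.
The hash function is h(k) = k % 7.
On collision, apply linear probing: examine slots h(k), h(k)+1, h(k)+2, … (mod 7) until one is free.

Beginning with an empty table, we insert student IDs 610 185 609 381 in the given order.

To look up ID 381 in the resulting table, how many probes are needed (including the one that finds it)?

2

610 hashes to 1; slot 1 is free → place at 1.
185 hashes to 3; slot 3 is free → place at 3.
609 hashes to 0; slot 0 is free → place at 0.
381 hashes to 3; 3 taken → place at 4.
Table: [609, 610, —, 185, 381, —, —]
Lookup 381: h=3, probe 3,4 → found at 4.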